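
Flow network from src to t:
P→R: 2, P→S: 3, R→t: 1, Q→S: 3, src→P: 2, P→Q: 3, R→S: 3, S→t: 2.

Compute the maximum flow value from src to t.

2

Augment src→P→R→t: bottleneck 1. Total 1.
Augment src→P→S→t: bottleneck 1. Total 2.
No augmenting path remains in the residual graph.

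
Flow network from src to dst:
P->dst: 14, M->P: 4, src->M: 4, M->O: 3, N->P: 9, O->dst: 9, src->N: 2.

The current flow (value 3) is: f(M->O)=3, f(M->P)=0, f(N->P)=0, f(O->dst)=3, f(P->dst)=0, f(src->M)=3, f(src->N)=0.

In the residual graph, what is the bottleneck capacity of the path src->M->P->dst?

Residual capacities along the path: src->M: 1, M->P: 4, P->dst: 14.
Minimum is 1.

1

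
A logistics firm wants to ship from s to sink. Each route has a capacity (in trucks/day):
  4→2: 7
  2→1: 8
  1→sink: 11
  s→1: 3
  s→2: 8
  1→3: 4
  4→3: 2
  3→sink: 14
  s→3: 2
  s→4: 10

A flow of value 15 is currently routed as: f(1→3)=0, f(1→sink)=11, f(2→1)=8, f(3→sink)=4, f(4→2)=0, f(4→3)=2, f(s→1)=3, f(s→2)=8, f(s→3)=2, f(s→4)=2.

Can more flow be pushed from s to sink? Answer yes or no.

No

Residual reachable from s: {2, 4, s}; sink is not reachable.
Saturated cut: s→1, s→3, 4→3, 2→1 with total capacity 15 = current flow value. Flow is maximum.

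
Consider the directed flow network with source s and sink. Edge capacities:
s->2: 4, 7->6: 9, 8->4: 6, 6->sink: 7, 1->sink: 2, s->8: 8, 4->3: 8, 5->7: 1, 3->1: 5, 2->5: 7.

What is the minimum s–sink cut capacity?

Max flow = 3 (via 2 augmenting paths).
In the residual at optimum, the set reachable from s is {1, 2, 3, 4, 5, 8, s}.
Cut edges: 5->7 (cap 1), 1->sink (cap 2). Sum = 3.

3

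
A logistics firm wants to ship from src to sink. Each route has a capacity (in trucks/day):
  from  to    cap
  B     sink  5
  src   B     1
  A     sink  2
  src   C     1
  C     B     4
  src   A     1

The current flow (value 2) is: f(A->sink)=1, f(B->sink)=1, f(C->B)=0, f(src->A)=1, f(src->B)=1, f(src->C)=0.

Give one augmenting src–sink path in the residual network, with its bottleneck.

src->C->B->sink, bottleneck 1

Residual along src->C->B->sink: src->C: 1, C->B: 4, B->sink: 4.
Bottleneck = min = 1.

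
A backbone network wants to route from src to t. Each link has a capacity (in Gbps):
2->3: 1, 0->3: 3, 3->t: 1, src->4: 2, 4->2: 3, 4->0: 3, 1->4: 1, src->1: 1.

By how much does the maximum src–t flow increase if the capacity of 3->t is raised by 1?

Original max flow = 1.
After raising cap(3->t), augmenting paths through that edge carry 1 more unit.
New max flow = 2. Increase = 1.

1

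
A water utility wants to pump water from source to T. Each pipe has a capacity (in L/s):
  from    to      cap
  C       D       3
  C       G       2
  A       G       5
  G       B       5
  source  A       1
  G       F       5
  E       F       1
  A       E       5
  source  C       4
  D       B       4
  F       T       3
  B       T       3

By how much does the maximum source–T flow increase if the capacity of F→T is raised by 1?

Original max flow = 5.
Edge F→T does not cross the min cut (source side {source}), so extra capacity there cannot help.
New max flow = 5. Increase = 0.

0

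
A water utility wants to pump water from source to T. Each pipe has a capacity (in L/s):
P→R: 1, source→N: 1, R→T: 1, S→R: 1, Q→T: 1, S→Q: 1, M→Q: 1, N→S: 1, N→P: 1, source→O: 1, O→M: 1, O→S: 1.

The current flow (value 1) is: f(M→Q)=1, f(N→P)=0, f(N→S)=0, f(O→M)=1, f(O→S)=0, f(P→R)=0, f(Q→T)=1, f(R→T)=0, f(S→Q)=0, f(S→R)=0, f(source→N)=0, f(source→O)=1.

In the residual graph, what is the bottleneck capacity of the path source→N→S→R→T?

1

Residual capacities along the path: source→N: 1, N→S: 1, S→R: 1, R→T: 1.
Minimum is 1.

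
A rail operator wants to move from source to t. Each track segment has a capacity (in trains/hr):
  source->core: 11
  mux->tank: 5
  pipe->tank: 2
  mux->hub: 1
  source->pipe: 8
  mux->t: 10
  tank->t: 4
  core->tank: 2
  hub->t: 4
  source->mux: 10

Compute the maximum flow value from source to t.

Augment source->mux->t: bottleneck 10. Total 10.
Augment source->core->tank->t: bottleneck 2. Total 12.
Augment source->pipe->tank->t: bottleneck 2. Total 14.
No augmenting path remains in the residual graph.

14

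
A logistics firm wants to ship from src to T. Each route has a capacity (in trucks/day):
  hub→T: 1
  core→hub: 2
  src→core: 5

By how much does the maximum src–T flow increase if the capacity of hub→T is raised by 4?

Original max flow = 1.
After raising cap(hub→T), augmenting paths through that edge carry 1 more unit.
New max flow = 2. Increase = 1.

1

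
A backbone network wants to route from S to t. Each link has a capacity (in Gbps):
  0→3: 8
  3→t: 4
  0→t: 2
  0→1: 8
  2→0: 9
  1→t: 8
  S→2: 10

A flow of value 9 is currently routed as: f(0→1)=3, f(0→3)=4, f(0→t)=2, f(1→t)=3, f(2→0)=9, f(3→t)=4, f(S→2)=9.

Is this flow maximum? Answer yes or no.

Yes

Residual reachable from S: {2, S}; t is not reachable.
Saturated cut: 2→0 with total capacity 9 = current flow value. Flow is maximum.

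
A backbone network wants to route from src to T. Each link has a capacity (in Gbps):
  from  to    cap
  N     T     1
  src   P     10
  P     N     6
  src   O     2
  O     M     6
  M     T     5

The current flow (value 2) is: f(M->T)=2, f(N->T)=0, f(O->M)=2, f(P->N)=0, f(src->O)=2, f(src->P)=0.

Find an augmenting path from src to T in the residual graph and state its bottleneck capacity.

src->P->N->T, bottleneck 1

Residual along src->P->N->T: src->P: 10, P->N: 6, N->T: 1.
Bottleneck = min = 1.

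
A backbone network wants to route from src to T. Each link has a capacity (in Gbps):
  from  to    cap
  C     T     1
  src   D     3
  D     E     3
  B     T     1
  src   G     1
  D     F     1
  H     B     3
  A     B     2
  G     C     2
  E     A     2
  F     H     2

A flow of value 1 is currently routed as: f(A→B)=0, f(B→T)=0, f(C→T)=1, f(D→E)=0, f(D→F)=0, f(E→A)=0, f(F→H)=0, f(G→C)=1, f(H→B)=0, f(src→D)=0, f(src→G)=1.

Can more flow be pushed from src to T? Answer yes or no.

Yes

Residual path src→D→F→H→B→T has bottleneck 1 > 0.
Pushing 1 along it raises the flow to 2, so the given flow is not maximum.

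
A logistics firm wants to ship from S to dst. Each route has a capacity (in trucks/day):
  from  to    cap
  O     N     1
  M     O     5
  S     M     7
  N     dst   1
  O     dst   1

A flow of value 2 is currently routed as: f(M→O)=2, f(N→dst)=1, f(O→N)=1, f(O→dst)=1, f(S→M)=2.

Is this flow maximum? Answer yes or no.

Residual reachable from S: {M, O, S}; dst is not reachable.
Saturated cut: O→N, O→dst with total capacity 2 = current flow value. Flow is maximum.

Yes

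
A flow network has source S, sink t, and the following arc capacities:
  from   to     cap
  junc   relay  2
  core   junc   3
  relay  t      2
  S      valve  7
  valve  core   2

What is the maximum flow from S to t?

2

Augment S->valve->core->junc->relay->t: bottleneck 2. Total 2.
No augmenting path remains in the residual graph.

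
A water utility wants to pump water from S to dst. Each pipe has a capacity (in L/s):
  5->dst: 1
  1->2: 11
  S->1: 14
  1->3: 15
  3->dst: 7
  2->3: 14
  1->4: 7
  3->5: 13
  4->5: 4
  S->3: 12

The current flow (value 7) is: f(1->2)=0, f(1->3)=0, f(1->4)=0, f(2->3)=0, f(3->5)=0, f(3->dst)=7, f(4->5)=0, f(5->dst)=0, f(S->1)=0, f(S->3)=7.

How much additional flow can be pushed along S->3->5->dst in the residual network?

1

Residual capacities along the path: S->3: 5, 3->5: 13, 5->dst: 1.
Minimum is 1.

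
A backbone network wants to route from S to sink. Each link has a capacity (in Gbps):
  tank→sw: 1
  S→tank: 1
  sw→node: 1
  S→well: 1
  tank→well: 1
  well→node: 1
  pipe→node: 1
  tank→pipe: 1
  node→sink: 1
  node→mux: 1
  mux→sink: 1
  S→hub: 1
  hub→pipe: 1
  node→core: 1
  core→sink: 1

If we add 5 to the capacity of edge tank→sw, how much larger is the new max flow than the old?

0

Original max flow = 3.
Edge tank→sw does not cross the min cut (source side {S}), so extra capacity there cannot help.
New max flow = 3. Increase = 0.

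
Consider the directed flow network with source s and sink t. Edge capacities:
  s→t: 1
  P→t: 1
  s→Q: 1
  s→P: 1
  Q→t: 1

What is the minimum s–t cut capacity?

3

Max flow = 3 (via 3 augmenting paths).
In the residual at optimum, the set reachable from s is {s}.
Cut edges: s→P (cap 1), s→Q (cap 1), s→t (cap 1). Sum = 3.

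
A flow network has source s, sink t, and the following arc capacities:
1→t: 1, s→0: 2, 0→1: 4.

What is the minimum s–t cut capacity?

1

Max flow = 1 (via 1 augmenting path).
In the residual at optimum, the set reachable from s is {0, 1, s}.
Cut edges: 1→t (cap 1). Sum = 1.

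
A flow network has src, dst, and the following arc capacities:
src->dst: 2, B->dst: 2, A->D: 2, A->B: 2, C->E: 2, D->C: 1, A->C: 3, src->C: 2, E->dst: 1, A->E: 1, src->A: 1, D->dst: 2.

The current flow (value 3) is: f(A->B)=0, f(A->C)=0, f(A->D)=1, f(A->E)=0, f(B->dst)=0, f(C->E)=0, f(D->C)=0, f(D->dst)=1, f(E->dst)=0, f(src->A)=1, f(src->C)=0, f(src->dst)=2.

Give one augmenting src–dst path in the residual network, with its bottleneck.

Residual along src->C->E->dst: src->C: 2, C->E: 2, E->dst: 1.
Bottleneck = min = 1.

src->C->E->dst, bottleneck 1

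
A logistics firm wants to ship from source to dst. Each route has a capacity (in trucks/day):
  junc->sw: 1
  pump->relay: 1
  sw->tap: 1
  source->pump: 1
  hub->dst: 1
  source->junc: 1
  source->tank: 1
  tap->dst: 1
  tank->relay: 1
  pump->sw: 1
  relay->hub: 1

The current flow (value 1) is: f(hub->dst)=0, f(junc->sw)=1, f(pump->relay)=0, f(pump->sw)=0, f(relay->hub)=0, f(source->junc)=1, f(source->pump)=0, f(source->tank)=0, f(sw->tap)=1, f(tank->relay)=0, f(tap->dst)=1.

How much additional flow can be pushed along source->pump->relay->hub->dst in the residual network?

Residual capacities along the path: source->pump: 1, pump->relay: 1, relay->hub: 1, hub->dst: 1.
Minimum is 1.

1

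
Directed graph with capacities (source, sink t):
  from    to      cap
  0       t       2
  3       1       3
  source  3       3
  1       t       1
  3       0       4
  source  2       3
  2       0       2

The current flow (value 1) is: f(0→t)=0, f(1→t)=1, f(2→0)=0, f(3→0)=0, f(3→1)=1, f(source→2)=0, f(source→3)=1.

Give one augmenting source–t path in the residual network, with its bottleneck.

source→3→0→t, bottleneck 2

Residual along source→3→0→t: source→3: 2, 3→0: 4, 0→t: 2.
Bottleneck = min = 2.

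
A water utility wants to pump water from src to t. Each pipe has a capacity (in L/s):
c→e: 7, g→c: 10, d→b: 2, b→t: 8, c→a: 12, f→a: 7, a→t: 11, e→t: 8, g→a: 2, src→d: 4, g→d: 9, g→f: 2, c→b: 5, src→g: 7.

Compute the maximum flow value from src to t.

Augment src→g→a→t: bottleneck 2. Total 2.
Augment src→d→b→t: bottleneck 2. Total 4.
Augment src→g→c→b→t: bottleneck 5. Total 9.
No augmenting path remains in the residual graph.

9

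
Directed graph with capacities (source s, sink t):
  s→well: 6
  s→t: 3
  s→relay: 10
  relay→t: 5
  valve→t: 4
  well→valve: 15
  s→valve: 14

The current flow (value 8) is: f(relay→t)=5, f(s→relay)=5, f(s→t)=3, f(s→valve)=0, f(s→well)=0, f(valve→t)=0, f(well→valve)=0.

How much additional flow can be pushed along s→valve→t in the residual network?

4

Residual capacities along the path: s→valve: 14, valve→t: 4.
Minimum is 4.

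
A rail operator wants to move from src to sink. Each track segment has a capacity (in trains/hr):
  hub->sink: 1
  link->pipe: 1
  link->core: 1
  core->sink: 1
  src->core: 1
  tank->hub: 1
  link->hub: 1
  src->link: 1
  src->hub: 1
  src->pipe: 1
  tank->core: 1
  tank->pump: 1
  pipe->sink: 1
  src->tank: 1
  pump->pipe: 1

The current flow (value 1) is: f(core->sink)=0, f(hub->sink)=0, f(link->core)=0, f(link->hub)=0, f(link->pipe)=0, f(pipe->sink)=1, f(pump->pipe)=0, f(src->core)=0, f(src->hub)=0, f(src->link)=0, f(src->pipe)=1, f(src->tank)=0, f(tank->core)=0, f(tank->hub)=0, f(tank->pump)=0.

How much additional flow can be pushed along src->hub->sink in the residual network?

1

Residual capacities along the path: src->hub: 1, hub->sink: 1.
Minimum is 1.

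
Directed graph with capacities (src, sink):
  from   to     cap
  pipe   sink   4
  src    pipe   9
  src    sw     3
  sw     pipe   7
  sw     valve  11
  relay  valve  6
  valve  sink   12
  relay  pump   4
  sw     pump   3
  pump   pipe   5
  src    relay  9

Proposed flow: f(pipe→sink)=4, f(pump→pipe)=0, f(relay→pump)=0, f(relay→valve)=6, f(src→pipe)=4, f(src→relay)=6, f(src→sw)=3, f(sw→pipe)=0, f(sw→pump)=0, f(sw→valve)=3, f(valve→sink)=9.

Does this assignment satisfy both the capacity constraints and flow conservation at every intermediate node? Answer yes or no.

Every edge has 0 ≤ f(e) ≤ cap(e).
At each intermediate node, inflow equals outflow.

Yes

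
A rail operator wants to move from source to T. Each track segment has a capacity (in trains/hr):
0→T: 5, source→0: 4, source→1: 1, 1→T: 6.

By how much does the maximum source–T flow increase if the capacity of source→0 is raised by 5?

1

Original max flow = 5.
After raising cap(source→0), augmenting paths through that edge carry 1 more unit.
New max flow = 6. Increase = 1.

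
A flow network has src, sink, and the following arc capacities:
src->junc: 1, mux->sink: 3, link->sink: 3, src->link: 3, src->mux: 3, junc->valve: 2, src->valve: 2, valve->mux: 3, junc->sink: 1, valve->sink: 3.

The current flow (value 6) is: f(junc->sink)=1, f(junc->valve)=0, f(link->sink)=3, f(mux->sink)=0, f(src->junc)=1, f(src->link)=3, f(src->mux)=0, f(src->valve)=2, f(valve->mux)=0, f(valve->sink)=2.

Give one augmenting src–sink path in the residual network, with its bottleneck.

Residual along src->mux->sink: src->mux: 3, mux->sink: 3.
Bottleneck = min = 3.

src->mux->sink, bottleneck 3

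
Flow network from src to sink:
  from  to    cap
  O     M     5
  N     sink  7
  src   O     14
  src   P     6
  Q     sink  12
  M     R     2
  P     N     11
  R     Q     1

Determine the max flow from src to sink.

7

Augment src->P->N->sink: bottleneck 6. Total 6.
Augment src->O->M->R->Q->sink: bottleneck 1. Total 7.
No augmenting path remains in the residual graph.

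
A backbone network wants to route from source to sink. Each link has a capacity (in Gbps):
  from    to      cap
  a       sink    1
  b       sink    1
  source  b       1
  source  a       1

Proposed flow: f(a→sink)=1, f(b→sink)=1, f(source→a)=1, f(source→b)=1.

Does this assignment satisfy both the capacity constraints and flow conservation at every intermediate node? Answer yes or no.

Every edge has 0 ≤ f(e) ≤ cap(e).
At each intermediate node, inflow equals outflow.

Yes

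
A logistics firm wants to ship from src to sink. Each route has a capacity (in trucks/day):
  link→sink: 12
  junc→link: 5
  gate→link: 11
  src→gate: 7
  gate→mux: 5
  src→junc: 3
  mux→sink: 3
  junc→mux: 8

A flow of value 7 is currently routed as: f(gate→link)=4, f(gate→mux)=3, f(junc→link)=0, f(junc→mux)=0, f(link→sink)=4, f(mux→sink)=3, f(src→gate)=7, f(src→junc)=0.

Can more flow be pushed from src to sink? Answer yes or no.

Residual path src→junc→link→sink has bottleneck 3 > 0.
Pushing 3 along it raises the flow to 10, so the given flow is not maximum.

Yes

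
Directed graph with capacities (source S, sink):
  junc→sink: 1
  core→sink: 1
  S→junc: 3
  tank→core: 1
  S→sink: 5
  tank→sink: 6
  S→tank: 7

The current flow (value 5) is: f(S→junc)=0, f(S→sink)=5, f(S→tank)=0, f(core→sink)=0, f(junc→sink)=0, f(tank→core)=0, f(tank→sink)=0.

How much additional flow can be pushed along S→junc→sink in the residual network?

1

Residual capacities along the path: S→junc: 3, junc→sink: 1.
Minimum is 1.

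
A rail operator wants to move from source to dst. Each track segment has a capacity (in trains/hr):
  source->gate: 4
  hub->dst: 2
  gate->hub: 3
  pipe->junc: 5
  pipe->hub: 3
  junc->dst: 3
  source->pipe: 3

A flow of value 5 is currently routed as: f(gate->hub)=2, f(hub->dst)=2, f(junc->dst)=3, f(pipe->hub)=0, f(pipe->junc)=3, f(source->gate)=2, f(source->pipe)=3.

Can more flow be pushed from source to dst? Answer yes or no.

No

Residual reachable from source: {gate, hub, source}; dst is not reachable.
Saturated cut: source->pipe, hub->dst with total capacity 5 = current flow value. Flow is maximum.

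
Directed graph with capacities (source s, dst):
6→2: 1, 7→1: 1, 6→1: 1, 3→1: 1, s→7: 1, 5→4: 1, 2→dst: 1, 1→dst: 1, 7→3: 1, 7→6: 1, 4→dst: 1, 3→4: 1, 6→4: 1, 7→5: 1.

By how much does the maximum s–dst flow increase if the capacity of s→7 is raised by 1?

Original max flow = 1.
After raising cap(s→7), augmenting paths through that edge carry 1 more unit.
New max flow = 2. Increase = 1.

1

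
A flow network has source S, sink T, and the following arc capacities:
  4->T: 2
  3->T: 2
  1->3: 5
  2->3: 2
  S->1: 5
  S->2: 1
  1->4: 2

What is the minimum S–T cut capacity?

4

Max flow = 4 (via 2 augmenting paths).
In the residual at optimum, the set reachable from S is {1, 2, 3, S}.
Cut edges: 1->4 (cap 2), 3->T (cap 2). Sum = 4.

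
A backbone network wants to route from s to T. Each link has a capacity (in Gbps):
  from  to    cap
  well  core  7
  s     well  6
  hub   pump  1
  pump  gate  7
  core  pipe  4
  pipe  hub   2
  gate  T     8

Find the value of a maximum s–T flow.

1

Augment s→well→core→pipe→hub→pump→gate→T: bottleneck 1. Total 1.
No augmenting path remains in the residual graph.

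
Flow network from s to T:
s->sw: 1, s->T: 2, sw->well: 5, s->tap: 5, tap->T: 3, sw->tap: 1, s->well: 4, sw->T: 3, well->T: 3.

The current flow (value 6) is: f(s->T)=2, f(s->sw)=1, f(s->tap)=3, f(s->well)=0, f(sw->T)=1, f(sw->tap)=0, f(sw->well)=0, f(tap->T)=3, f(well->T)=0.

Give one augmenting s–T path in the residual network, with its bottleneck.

s->well->T, bottleneck 3

Residual along s->well->T: s->well: 4, well->T: 3.
Bottleneck = min = 3.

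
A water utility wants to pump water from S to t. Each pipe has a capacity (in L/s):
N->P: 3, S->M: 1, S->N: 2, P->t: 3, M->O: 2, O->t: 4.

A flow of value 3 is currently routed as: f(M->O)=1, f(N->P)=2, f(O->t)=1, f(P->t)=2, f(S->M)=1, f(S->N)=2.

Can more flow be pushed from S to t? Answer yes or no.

No

Residual reachable from S: {S}; t is not reachable.
Saturated cut: S->N, S->M with total capacity 3 = current flow value. Flow is maximum.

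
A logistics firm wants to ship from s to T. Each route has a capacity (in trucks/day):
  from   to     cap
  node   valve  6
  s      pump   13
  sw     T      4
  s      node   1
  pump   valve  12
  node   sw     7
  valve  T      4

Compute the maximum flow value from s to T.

Augment s->pump->valve->T: bottleneck 4. Total 4.
Augment s->node->sw->T: bottleneck 1. Total 5.
No augmenting path remains in the residual graph.

5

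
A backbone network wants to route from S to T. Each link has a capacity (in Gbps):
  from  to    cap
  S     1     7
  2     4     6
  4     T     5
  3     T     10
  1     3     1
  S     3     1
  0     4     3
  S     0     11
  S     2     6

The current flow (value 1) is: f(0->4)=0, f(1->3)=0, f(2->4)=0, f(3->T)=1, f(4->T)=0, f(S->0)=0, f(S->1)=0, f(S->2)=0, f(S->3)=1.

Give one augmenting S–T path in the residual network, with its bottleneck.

Residual along S->2->4->T: S->2: 6, 2->4: 6, 4->T: 5.
Bottleneck = min = 5.

S->2->4->T, bottleneck 5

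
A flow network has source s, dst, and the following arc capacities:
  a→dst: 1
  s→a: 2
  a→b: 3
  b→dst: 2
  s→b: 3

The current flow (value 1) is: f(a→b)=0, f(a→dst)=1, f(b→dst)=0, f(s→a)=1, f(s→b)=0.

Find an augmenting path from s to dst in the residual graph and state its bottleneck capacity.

s→b→dst, bottleneck 2

Residual along s→b→dst: s→b: 3, b→dst: 2.
Bottleneck = min = 2.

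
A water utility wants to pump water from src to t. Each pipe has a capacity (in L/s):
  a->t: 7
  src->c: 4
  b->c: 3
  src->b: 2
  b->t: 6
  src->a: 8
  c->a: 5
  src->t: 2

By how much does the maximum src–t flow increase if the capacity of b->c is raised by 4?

0

Original max flow = 11.
Edge b->c does not cross the min cut (source side {a, c, src}), so extra capacity there cannot help.
New max flow = 11. Increase = 0.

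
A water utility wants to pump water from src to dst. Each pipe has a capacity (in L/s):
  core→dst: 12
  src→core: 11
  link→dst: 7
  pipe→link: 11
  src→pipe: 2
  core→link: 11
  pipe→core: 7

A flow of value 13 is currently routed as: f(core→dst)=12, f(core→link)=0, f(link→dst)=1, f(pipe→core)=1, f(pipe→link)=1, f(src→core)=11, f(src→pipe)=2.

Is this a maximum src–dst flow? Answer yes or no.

Yes

Residual reachable from src: {src}; dst is not reachable.
Saturated cut: src→pipe, src→core with total capacity 13 = current flow value. Flow is maximum.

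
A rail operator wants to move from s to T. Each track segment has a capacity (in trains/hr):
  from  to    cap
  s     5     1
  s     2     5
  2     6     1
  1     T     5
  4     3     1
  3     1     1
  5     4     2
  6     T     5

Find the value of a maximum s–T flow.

2

Augment s→2→6→T: bottleneck 1. Total 1.
Augment s→5→4→3→1→T: bottleneck 1. Total 2.
No augmenting path remains in the residual graph.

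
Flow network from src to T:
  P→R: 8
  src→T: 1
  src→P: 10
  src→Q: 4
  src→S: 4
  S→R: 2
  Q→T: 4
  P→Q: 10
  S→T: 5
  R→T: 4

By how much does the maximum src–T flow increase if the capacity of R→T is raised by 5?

4

Original max flow = 13.
After raising cap(R→T), augmenting paths through that edge carry 4 more units.
New max flow = 17. Increase = 4.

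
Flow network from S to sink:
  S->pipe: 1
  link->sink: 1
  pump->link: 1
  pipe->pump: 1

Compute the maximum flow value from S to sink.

1

Augment S->pipe->pump->link->sink: bottleneck 1. Total 1.
No augmenting path remains in the residual graph.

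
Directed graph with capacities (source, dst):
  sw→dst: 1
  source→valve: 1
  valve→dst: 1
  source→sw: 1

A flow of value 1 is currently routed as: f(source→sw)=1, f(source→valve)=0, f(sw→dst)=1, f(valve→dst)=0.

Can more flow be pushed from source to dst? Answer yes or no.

Yes

Residual path source→valve→dst has bottleneck 1 > 0.
Pushing 1 along it raises the flow to 2, so the given flow is not maximum.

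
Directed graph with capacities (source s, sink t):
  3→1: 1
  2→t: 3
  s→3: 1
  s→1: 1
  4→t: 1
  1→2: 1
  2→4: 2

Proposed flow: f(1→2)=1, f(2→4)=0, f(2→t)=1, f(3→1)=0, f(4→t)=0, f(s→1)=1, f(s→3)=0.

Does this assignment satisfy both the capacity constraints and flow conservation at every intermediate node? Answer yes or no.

Every edge has 0 ≤ f(e) ≤ cap(e).
At each intermediate node, inflow equals outflow.

Yes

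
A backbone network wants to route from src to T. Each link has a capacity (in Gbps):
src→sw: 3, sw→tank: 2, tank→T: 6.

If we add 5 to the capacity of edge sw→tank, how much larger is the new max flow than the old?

Original max flow = 2.
After raising cap(sw→tank), augmenting paths through that edge carry 1 more unit.
New max flow = 3. Increase = 1.

1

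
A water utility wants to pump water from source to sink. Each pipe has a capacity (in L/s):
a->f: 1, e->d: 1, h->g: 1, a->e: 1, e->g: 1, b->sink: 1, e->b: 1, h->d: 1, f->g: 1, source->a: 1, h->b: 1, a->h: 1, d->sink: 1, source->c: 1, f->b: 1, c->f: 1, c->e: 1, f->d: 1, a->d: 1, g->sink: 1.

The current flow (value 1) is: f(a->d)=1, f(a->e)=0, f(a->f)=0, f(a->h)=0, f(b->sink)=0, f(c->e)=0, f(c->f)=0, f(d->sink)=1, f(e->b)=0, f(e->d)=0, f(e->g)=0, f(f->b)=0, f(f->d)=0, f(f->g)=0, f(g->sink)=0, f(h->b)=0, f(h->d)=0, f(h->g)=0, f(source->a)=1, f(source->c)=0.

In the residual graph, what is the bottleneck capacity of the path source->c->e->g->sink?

Residual capacities along the path: source->c: 1, c->e: 1, e->g: 1, g->sink: 1.
Minimum is 1.

1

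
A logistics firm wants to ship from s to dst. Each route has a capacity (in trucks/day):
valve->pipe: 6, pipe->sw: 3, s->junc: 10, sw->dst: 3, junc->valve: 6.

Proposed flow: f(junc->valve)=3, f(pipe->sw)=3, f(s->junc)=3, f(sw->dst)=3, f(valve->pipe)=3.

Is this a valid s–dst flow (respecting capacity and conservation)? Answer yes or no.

Yes

Every edge has 0 ≤ f(e) ≤ cap(e).
At each intermediate node, inflow equals outflow.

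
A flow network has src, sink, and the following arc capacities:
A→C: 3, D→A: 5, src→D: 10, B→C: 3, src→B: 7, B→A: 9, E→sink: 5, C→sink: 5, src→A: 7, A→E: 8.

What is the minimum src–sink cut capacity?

Max flow = 10 (via 3 augmenting paths).
In the residual at optimum, the set reachable from src is {A, B, C, D, E, src}.
Cut edges: C→sink (cap 5), E→sink (cap 5). Sum = 10.

10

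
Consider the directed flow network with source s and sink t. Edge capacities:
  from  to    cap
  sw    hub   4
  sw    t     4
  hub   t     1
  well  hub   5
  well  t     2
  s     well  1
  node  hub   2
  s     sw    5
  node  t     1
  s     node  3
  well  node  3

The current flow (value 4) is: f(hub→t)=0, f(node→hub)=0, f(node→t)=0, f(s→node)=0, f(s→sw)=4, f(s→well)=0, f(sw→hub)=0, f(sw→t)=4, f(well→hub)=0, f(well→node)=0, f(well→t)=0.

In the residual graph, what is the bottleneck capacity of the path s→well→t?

1

Residual capacities along the path: s→well: 1, well→t: 2.
Minimum is 1.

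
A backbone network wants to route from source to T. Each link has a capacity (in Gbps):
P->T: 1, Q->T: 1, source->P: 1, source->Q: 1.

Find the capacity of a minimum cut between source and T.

2

Max flow = 2 (via 2 augmenting paths).
In the residual at optimum, the set reachable from source is {source}.
Cut edges: source->Q (cap 1), source->P (cap 1). Sum = 2.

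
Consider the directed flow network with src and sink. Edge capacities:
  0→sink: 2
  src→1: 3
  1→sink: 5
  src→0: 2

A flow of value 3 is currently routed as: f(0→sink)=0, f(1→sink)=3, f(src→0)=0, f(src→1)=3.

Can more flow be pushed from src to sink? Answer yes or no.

Yes

Residual path src→0→sink has bottleneck 2 > 0.
Pushing 2 along it raises the flow to 5, so the given flow is not maximum.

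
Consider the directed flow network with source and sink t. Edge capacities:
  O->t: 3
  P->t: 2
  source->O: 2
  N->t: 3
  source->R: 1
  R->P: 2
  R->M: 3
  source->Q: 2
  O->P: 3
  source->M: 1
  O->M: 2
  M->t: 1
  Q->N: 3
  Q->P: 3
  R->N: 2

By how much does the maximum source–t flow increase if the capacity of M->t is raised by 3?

0

Original max flow = 6.
Edge M->t does not cross the min cut (source side {source}), so extra capacity there cannot help.
New max flow = 6. Increase = 0.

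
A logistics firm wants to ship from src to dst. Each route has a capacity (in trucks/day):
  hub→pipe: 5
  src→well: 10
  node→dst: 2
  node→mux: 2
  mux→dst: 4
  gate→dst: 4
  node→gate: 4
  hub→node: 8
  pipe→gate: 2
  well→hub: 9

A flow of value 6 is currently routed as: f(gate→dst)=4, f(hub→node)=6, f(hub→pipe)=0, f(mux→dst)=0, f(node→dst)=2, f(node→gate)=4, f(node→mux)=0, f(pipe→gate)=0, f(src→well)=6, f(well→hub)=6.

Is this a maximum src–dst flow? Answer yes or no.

No

Residual path src→well→hub→node→mux→dst has bottleneck 2 > 0.
Pushing 2 along it raises the flow to 8, so the given flow is not maximum.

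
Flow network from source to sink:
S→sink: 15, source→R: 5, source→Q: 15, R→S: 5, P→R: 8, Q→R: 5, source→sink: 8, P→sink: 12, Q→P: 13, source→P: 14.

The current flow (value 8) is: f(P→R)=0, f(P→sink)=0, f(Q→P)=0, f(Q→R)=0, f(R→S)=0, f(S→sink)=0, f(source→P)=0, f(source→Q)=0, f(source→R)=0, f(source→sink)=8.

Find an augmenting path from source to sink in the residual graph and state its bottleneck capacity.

source→P→sink, bottleneck 12

Residual along source→P→sink: source→P: 14, P→sink: 12.
Bottleneck = min = 12.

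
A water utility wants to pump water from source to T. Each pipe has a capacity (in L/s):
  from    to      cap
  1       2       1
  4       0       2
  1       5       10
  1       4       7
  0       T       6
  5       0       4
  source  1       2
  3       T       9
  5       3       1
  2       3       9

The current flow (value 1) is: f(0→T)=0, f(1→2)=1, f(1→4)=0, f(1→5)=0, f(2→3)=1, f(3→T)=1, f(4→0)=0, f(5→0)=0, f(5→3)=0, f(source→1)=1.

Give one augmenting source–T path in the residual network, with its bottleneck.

Residual along source→1→5→3→T: source→1: 1, 1→5: 10, 5→3: 1, 3→T: 8.
Bottleneck = min = 1.

source→1→5→3→T, bottleneck 1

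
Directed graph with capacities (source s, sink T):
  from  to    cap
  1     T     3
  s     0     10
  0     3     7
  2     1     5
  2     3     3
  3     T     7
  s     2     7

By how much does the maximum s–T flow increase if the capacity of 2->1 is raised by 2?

Original max flow = 10.
Edge 2->1 does not cross the min cut (source side {0, 1, 2, 3, s}), so extra capacity there cannot help.
New max flow = 10. Increase = 0.

0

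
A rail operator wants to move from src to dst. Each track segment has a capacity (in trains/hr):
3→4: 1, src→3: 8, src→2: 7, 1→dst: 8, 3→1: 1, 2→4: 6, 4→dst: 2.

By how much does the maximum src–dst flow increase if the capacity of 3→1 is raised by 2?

Original max flow = 3.
After raising cap(3→1), augmenting paths through that edge carry 2 more units.
New max flow = 5. Increase = 2.

2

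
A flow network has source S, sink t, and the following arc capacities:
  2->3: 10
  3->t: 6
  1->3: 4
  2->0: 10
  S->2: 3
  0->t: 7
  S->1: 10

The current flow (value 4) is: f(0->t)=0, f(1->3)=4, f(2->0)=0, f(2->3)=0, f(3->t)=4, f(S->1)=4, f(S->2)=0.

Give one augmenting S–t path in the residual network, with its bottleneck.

S->2->3->t, bottleneck 2

Residual along S->2->3->t: S->2: 3, 2->3: 10, 3->t: 2.
Bottleneck = min = 2.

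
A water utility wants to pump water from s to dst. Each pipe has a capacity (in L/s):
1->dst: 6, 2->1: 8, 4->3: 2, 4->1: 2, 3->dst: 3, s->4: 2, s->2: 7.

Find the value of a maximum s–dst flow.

8

Augment s->4->3->dst: bottleneck 2. Total 2.
Augment s->2->1->dst: bottleneck 6. Total 8.
No augmenting path remains in the residual graph.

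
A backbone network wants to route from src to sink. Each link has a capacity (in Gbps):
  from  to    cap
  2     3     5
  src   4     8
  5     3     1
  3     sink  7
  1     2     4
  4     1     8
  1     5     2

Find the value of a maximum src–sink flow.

Augment src→4→1→2→3→sink: bottleneck 4. Total 4.
Augment src→4→1→5→3→sink: bottleneck 1. Total 5.
No augmenting path remains in the residual graph.

5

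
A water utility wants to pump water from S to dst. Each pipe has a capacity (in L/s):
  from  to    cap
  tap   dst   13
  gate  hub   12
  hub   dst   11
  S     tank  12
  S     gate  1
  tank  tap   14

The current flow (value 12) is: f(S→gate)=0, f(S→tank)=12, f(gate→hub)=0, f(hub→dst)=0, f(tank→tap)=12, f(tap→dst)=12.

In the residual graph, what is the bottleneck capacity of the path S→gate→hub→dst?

1

Residual capacities along the path: S→gate: 1, gate→hub: 12, hub→dst: 11.
Minimum is 1.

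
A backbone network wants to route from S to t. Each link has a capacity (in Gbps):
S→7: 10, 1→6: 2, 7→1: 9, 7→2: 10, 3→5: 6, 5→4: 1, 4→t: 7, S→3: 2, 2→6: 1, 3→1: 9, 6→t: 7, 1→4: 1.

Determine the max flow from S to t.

Augment S→7→2→6→t: bottleneck 1. Total 1.
Augment S→7→1→6→t: bottleneck 2. Total 3.
Augment S→7→1→4→t: bottleneck 1. Total 4.
Augment S→3→5→4→t: bottleneck 1. Total 5.
No augmenting path remains in the residual graph.

5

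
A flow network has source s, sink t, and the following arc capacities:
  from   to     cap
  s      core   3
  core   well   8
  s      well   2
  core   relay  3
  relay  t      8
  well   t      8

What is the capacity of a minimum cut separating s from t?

Max flow = 5 (via 2 augmenting paths).
In the residual at optimum, the set reachable from s is {s}.
Cut edges: s->core (cap 3), s->well (cap 2). Sum = 5.

5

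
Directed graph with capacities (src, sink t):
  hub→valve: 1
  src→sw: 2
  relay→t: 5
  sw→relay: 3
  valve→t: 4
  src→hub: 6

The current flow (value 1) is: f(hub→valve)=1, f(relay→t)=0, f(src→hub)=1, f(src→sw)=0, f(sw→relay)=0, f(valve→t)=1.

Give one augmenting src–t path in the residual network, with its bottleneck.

Residual along src→sw→relay→t: src→sw: 2, sw→relay: 3, relay→t: 5.
Bottleneck = min = 2.

src→sw→relay→t, bottleneck 2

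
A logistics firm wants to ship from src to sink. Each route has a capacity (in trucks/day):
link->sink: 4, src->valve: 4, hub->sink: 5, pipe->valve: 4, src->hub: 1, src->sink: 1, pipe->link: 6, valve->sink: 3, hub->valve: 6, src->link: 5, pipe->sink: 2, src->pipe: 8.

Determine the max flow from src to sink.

Augment src->sink: bottleneck 1. Total 1.
Augment src->hub->sink: bottleneck 1. Total 2.
Augment src->pipe->sink: bottleneck 2. Total 4.
Augment src->valve->sink: bottleneck 3. Total 7.
Augment src->link->sink: bottleneck 4. Total 11.
No augmenting path remains in the residual graph.

11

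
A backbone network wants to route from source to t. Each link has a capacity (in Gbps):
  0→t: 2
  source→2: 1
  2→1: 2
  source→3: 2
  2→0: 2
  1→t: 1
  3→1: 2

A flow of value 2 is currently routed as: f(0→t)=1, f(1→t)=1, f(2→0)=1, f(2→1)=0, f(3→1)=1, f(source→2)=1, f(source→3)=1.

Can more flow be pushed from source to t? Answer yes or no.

No

Residual reachable from source: {1, 3, source}; t is not reachable.
Saturated cut: source→2, 1→t with total capacity 2 = current flow value. Flow is maximum.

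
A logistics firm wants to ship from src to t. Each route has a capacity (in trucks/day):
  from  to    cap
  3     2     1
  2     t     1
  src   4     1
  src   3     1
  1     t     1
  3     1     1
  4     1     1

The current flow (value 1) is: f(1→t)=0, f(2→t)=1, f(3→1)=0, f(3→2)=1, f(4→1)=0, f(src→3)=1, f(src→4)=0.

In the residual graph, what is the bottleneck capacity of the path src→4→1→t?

1

Residual capacities along the path: src→4: 1, 4→1: 1, 1→t: 1.
Minimum is 1.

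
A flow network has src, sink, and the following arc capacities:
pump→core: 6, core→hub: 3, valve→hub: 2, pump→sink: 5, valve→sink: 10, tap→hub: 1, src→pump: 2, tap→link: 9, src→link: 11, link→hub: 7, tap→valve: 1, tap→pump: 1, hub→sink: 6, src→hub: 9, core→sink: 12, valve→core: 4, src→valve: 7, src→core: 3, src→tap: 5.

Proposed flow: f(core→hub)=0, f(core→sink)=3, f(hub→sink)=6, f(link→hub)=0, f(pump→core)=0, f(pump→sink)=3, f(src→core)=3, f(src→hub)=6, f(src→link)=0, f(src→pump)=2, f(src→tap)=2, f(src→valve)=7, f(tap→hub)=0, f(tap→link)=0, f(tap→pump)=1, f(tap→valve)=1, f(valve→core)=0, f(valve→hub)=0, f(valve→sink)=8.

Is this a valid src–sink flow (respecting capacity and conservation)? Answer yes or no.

Every edge has 0 ≤ f(e) ≤ cap(e).
At each intermediate node, inflow equals outflow.

Yes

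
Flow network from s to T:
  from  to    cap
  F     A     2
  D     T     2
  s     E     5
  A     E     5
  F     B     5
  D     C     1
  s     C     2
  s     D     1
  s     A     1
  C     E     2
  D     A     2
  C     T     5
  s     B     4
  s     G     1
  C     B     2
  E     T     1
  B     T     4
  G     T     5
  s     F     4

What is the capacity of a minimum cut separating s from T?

Max flow = 9 (via 5 augmenting paths).
In the residual at optimum, the set reachable from s is {A, B, E, F, s}.
Cut edges: s->D (cap 1), s->C (cap 2), s->G (cap 1), B->T (cap 4), E->T (cap 1). Sum = 9.

9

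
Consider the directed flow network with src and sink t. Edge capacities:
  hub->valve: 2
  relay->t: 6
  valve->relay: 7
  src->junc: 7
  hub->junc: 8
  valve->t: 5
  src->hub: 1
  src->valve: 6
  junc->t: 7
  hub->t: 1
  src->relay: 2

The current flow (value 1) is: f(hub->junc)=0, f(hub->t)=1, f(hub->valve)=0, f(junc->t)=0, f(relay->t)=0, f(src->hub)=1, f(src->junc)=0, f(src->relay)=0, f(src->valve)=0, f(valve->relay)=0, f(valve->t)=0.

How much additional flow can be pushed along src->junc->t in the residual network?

7

Residual capacities along the path: src->junc: 7, junc->t: 7.
Minimum is 7.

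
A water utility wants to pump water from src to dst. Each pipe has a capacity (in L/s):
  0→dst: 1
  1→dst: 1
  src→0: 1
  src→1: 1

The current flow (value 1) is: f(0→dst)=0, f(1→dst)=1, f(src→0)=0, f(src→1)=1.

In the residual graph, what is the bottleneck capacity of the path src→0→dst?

Residual capacities along the path: src→0: 1, 0→dst: 1.
Minimum is 1.

1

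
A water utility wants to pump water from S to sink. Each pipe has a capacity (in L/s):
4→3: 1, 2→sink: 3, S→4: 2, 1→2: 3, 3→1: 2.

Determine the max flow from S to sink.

1

Augment S→4→3→1→2→sink: bottleneck 1. Total 1.
No augmenting path remains in the residual graph.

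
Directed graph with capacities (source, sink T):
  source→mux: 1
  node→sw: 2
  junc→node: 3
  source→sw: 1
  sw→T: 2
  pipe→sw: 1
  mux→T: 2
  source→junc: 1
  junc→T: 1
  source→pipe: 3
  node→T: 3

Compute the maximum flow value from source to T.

4

Augment source→junc→T: bottleneck 1. Total 1.
Augment source→mux→T: bottleneck 1. Total 2.
Augment source→sw→T: bottleneck 1. Total 3.
Augment source→pipe→sw→T: bottleneck 1. Total 4.
No augmenting path remains in the residual graph.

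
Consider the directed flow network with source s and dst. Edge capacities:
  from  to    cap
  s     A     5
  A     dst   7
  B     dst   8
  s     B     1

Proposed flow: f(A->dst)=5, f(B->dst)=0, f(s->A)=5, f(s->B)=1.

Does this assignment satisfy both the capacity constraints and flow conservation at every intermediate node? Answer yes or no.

No

Conservation fails at B: inflow 1 ≠ outflow 0.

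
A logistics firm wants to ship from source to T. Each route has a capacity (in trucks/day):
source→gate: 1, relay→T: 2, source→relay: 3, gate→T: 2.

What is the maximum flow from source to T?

3

Augment source→relay→T: bottleneck 2. Total 2.
Augment source→gate→T: bottleneck 1. Total 3.
No augmenting path remains in the residual graph.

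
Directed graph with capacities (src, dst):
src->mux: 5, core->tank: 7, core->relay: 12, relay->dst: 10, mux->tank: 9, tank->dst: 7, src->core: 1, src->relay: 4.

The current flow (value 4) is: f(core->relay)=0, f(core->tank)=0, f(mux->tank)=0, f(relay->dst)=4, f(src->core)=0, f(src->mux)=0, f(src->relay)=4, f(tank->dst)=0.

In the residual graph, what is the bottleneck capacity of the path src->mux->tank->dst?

Residual capacities along the path: src->mux: 5, mux->tank: 9, tank->dst: 7.
Minimum is 5.

5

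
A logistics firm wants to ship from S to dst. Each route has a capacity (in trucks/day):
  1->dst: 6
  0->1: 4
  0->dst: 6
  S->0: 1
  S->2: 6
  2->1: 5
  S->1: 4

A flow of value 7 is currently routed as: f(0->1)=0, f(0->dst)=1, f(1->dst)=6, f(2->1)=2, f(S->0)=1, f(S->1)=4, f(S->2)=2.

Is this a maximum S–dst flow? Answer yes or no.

Yes

Residual reachable from S: {1, 2, S}; dst is not reachable.
Saturated cut: S->0, 1->dst with total capacity 7 = current flow value. Flow is maximum.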